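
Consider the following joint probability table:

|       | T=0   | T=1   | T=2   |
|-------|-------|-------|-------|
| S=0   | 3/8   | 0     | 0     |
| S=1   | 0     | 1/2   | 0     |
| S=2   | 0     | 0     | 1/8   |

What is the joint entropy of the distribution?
H(S,T) = -Σ P(S,T) log₂ P(S,T), summed over the non-zero cells:
H(S,T) = -[(3/8)·log₂(3/8) + (1/2)·log₂(1/2) + (1/8)·log₂(1/8)]
  = 0.5306 + 0.5000 + 0.3750
  = 1.4056 bits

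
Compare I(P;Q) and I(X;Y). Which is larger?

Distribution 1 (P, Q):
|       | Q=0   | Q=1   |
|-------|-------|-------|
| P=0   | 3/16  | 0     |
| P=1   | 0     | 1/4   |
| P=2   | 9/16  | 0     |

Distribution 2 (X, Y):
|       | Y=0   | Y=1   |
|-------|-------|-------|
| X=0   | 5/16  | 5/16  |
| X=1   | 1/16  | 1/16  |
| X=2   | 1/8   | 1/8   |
Distribution 1 (P, Q):
Marginal P(P) (row sums):
  P(P=0) = 3/16 + 0 = 3/16
  P(P=1) = 0 + 1/4 = 1/4
  P(P=2) = 9/16 + 0 = 9/16
Marginal P(Q) (column sums):
  P(Q=0) = 3/16 + 0 + 9/16 = 3/4
  P(Q=1) = 0 + 1/4 + 0 = 1/4

H(P) = -[(3/16)·log₂(3/16) + (1/4)·log₂(1/4) + (9/16)·log₂(9/16)]
  = 0.4528 + 0.5000 + 0.4669
  = 1.4197 bits
H(Q) = -[(3/4)·log₂(3/4) + (1/4)·log₂(1/4)]
  = 0.3113 + 0.5000
  = 0.8113 bits
H(P,Q) = -[(3/16)·log₂(3/16) + (1/4)·log₂(1/4) + (9/16)·log₂(9/16)]
  = 0.4528 + 0.5000 + 0.4669
  = 1.4197 bits

I(P;Q) = H(P) + H(Q) - H(P,Q)
  = 1.4197 + 0.8113 - 1.4197
  = 0.8113 bits

Distribution 2 (X, Y):
Marginal P(X) (row sums):
  P(X=0) = 5/16 + 5/16 = 5/8
  P(X=1) = 1/16 + 1/16 = 1/8
  P(X=2) = 1/8 + 1/8 = 1/4
Marginal P(Y) (column sums):
  P(Y=0) = 5/16 + 1/16 + 1/8 = 1/2
  P(Y=1) = 5/16 + 1/16 + 1/8 = 1/2

H(X) = -[(5/8)·log₂(5/8) + (1/8)·log₂(1/8) + (1/4)·log₂(1/4)]
  = 0.4238 + 0.3750 + 0.5000
  = 1.2988 bits
H(Y) = -[(1/2)·log₂(1/2) + (1/2)·log₂(1/2)]
  = 0.5000 + 0.5000
  = 1.0000 bits
H(X,Y) = -[(5/16)·log₂(5/16) + (5/16)·log₂(5/16) + (1/16)·log₂(1/16) + (1/16)·log₂(1/16) + (1/8)·log₂(1/8) + (1/8)·log₂(1/8)]
  = 0.5244 + 0.5244 + 0.2500 + 0.2500 + 0.3750 + 0.3750
  = 2.2988 bits

I(X;Y) = H(X) + H(Y) - H(X,Y)
  = 1.2988 + 1.0000 - 2.2988
  = 0.0000 bits

I(P;Q) = 0.8113 bits > I(X;Y) = 0.0000 bits, so (P, Q) has the higher mutual information (stronger dependence).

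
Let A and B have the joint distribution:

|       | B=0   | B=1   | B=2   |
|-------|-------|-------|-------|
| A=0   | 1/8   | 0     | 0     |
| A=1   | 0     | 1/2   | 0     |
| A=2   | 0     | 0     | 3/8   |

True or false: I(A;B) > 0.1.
Marginal P(A) (row sums):
  P(A=0) = 1/8 + 0 + 0 = 1/8
  P(A=1) = 0 + 1/2 + 0 = 1/2
  P(A=2) = 0 + 0 + 3/8 = 3/8
Marginal P(B) (column sums):
  P(B=0) = 1/8 + 0 + 0 = 1/8
  P(B=1) = 0 + 1/2 + 0 = 1/2
  P(B=2) = 0 + 0 + 3/8 = 3/8

H(A) = -[(1/8)·log₂(1/8) + (1/2)·log₂(1/2) + (3/8)·log₂(3/8)]
  = 0.3750 + 0.5000 + 0.5306
  = 1.4056 bits
H(B) = -[(1/8)·log₂(1/8) + (1/2)·log₂(1/2) + (3/8)·log₂(3/8)]
  = 0.3750 + 0.5000 + 0.5306
  = 1.4056 bits
H(A,B) = -[(1/8)·log₂(1/8) + (1/2)·log₂(1/2) + (3/8)·log₂(3/8)]
  = 0.3750 + 0.5000 + 0.5306
  = 1.4056 bits

I(A;B) = H(A) + H(B) - H(A,B)
  = 1.4056 + 1.4056 - 1.4056
  = 1.4056 bits

True. I(A;B) = 1.4056 bits, which is > 0.1 bits.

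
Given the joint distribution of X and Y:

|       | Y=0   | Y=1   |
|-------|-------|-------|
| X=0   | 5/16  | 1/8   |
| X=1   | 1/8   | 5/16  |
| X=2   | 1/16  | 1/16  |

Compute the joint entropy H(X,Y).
H(X,Y) = -Σ P(X,Y) log₂ P(X,Y), summed over the non-zero cells:
H(X,Y) = -[(5/16)·log₂(5/16) + (1/8)·log₂(1/8) + (1/8)·log₂(1/8) + (5/16)·log₂(5/16) + (1/16)·log₂(1/16) + (1/16)·log₂(1/16)]
  = 0.5244 + 0.3750 + 0.3750 + 0.5244 + 0.2500 + 0.2500
  = 2.2988 bits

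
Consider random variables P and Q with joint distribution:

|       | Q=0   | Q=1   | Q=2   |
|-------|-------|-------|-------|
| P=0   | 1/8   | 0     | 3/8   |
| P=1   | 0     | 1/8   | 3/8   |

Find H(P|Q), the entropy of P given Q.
Marginal P(Q) (column sums):
  P(Q=0) = 1/8 + 0 = 1/8
  P(Q=1) = 0 + 1/8 = 1/8
  P(Q=2) = 3/8 + 3/8 = 3/4

H(P|Q) = -Σ P(P,Q)·log₂ P(P|Q), where P(P|Q) = P(P,Q) / P(Q)
  (cells with P(P,Q) = 0 contribute 0)
  (P=0,Q=0): P(P|Q) = (1/8)/(1/8) = 1;  -(1/8)·log₂(1) = 0.0000
  (P=0,Q=2): P(P|Q) = (3/8)/(3/4) = 1/2;  -(3/8)·log₂(1/2) = 0.3750
  (P=1,Q=1): P(P|Q) = (1/8)/(1/8) = 1;  -(1/8)·log₂(1) = 0.0000
  (P=1,Q=2): P(P|Q) = (3/8)/(3/4) = 1/2;  -(3/8)·log₂(1/2) = 0.3750
H(P|Q) = 0.0000 + 0.3750 + 0.0000 + 0.3750
  = 0.7500 bits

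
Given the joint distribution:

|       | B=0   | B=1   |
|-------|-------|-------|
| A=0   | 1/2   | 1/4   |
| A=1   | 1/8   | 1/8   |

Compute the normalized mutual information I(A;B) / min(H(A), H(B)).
Marginal P(A) (row sums):
  P(A=0) = 1/2 + 1/4 = 3/4
  P(A=1) = 1/8 + 1/8 = 1/4
Marginal P(B) (column sums):
  P(B=0) = 1/2 + 1/8 = 5/8
  P(B=1) = 1/4 + 1/8 = 3/8

H(A) = -[(3/4)·log₂(3/4) + (1/4)·log₂(1/4)]
  = 0.3113 + 0.5000
  = 0.8113 bits
H(B) = -[(5/8)·log₂(5/8) + (3/8)·log₂(3/8)]
  = 0.4238 + 0.5306
  = 0.9544 bits
H(A,B) = -[(1/2)·log₂(1/2) + (1/4)·log₂(1/4) + (1/8)·log₂(1/8) + (1/8)·log₂(1/8)]
  = 0.5000 + 0.5000 + 0.3750 + 0.3750
  = 1.7500 bits

I(A;B) = H(A) + H(B) - H(A,B)
  = 0.8113 + 0.9544 - 1.7500
  = 0.0157 bits

min(H(A), H(B)) = min(0.8113, 0.9544) = 0.8113 bits
Normalized MI = 0.0157 / 0.8113 = 0.0194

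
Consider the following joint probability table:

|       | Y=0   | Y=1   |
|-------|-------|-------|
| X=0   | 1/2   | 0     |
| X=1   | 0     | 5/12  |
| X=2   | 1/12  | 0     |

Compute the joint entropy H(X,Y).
H(X,Y) = -Σ P(X,Y) log₂ P(X,Y), summed over the non-zero cells:
H(X,Y) = -[(1/2)·log₂(1/2) + (5/12)·log₂(5/12) + (1/12)·log₂(1/12)]
  = 0.5000 + 0.5263 + 0.2987
  = 1.3250 bits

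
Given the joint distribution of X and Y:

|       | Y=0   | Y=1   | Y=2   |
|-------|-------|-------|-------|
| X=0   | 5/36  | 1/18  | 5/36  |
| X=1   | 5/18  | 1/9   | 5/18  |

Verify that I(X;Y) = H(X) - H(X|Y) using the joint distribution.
Left side, from I(X;Y) = H(X) + H(Y) - H(X,Y):
Marginal P(X) (row sums):
  P(X=0) = 5/36 + 1/18 + 5/36 = 1/3
  P(X=1) = 5/18 + 1/9 + 5/18 = 2/3
Marginal P(Y) (column sums):
  P(Y=0) = 5/36 + 5/18 = 5/12
  P(Y=1) = 1/18 + 1/9 = 1/6
  P(Y=2) = 5/36 + 5/18 = 5/12

H(X) = -[(1/3)·log₂(1/3) + (2/3)·log₂(2/3)]
  = 0.5283 + 0.3900
  = 0.9183 bits
H(Y) = -[(5/12)·log₂(5/12) + (1/6)·log₂(1/6) + (5/12)·log₂(5/12)]
  = 0.5263 + 0.4308 + 0.5263
  = 1.4834 bits
H(X,Y) = -[(5/36)·log₂(5/36) + (1/18)·log₂(1/18) + (5/36)·log₂(5/36) + (5/18)·log₂(5/18) + (1/9)·log₂(1/9) + (5/18)·log₂(5/18)]
  = 0.3956 + 0.2317 + 0.3956 + 0.5133 + 0.3522 + 0.5133
  = 2.4017 bits

I(X;Y) = H(X) + H(Y) - H(X,Y)
  = 0.9183 + 1.4834 - 2.4017
  = 0.0000 bits

Right side, with H(X|Y) computed directly from the conditional probabilities:
H(X|Y) = -Σ P(X,Y)·log₂ P(X|Y), where P(X|Y) = P(X,Y) / P(Y)
  (X=0,Y=0): P(X|Y) = (5/36)/(5/12) = 1/3;  -(5/36)·log₂(1/3) = 0.2201
  (X=0,Y=1): P(X|Y) = (1/18)/(1/6) = 1/3;  -(1/18)·log₂(1/3) = 0.0881
  (X=0,Y=2): P(X|Y) = (5/36)/(5/12) = 1/3;  -(5/36)·log₂(1/3) = 0.2201
  (X=1,Y=0): P(X|Y) = (5/18)/(5/12) = 2/3;  -(5/18)·log₂(2/3) = 0.1625
  (X=1,Y=1): P(X|Y) = (1/9)/(1/6) = 2/3;  -(1/9)·log₂(2/3) = 0.0650
  (X=1,Y=2): P(X|Y) = (5/18)/(5/12) = 2/3;  -(5/18)·log₂(2/3) = 0.1625
H(X|Y) = 0.2201 + 0.0881 + 0.2201 + 0.1625 + 0.0650 + 0.1625
  = 0.9183 bits
H(X) - H(X|Y) = 0.9183 - 0.9183 = 0.0000 bits

Both sides equal 0.0000 bits, so I(X;Y) = H(X) - H(X|Y) ✓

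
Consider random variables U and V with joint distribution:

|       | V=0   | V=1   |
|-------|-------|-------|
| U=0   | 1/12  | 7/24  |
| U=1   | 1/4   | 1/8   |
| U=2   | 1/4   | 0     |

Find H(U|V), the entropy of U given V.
Marginal P(V) (column sums):
  P(V=0) = 1/12 + 1/4 + 1/4 = 7/12
  P(V=1) = 7/24 + 1/8 + 0 = 5/12

H(U|V) = -Σ P(U,V)·log₂ P(U|V), where P(U|V) = P(U,V) / P(V)
  (cells with P(U,V) = 0 contribute 0)
  (U=0,V=0): P(U|V) = (1/12)/(7/12) = 1/7;  -(1/12)·log₂(1/7) = 0.2339
  (U=0,V=1): P(U|V) = (7/24)/(5/12) = 7/10;  -(7/24)·log₂(7/10) = 0.1501
  (U=1,V=0): P(U|V) = (1/4)/(7/12) = 3/7;  -(1/4)·log₂(3/7) = 0.3056
  (U=1,V=1): P(U|V) = (1/8)/(5/12) = 3/10;  -(1/8)·log₂(3/10) = 0.2171
  (U=2,V=0): P(U|V) = (1/4)/(7/12) = 3/7;  -(1/4)·log₂(3/7) = 0.3056
H(U|V) = 0.2339 + 0.1501 + 0.3056 + 0.2171 + 0.3056
  = 1.2123 bits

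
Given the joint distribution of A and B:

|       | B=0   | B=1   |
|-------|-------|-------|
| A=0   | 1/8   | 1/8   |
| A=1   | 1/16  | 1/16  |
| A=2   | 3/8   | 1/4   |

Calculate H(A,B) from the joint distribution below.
H(A,B) = -Σ P(A,B) log₂ P(A,B), summed over the non-zero cells:
H(A,B) = -[(1/8)·log₂(1/8) + (1/8)·log₂(1/8) + (1/16)·log₂(1/16) + (1/16)·log₂(1/16) + (3/8)·log₂(3/8) + (1/4)·log₂(1/4)]
  = 0.3750 + 0.3750 + 0.2500 + 0.2500 + 0.5306 + 0.5000
  = 2.2806 bits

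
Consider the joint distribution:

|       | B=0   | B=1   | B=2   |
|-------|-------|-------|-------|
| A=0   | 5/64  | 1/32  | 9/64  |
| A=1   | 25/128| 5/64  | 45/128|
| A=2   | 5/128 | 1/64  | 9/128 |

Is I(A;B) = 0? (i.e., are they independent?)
Marginal P(A) (row sums):
  P(A=0) = 5/64 + 1/32 + 9/64 = 1/4
  P(A=1) = 25/128 + 5/64 + 45/128 = 5/8
  P(A=2) = 5/128 + 1/64 + 9/128 = 1/8
Marginal P(B) (column sums):
  P(B=0) = 5/64 + 25/128 + 5/128 = 5/16
  P(B=1) = 1/32 + 5/64 + 1/64 = 1/8
  P(B=2) = 9/64 + 45/128 + 9/128 = 9/16

A and B are independent iff P(A=i,B=j) = P(A=i)·P(B=j) for every cell.
  P(A=0)·P(B=0) = 1/4 × 5/16 = 5/64 = P(A=0,B=0) ✓
  P(A=0)·P(B=1) = 1/4 × 1/8 = 1/32 = P(A=0,B=1) ✓
  P(A=0)·P(B=2) = 1/4 × 9/16 = 9/64 = P(A=0,B=2) ✓
  P(A=1)·P(B=0) = 5/8 × 5/16 = 25/128 = P(A=1,B=0) ✓
  P(A=1)·P(B=1) = 5/8 × 1/8 = 5/64 = P(A=1,B=1) ✓
  P(A=1)·P(B=2) = 5/8 × 9/16 = 45/128 = P(A=1,B=2) ✓
  P(A=2)·P(B=0) = 1/8 × 5/16 = 5/128 = P(A=2,B=0) ✓
  P(A=2)·P(B=1) = 1/8 × 1/8 = 1/64 = P(A=2,B=1) ✓
  P(A=2)·P(B=2) = 1/8 × 9/16 = 9/128 = P(A=2,B=2) ✓

Yes, A and B are independent: every cell factors, so I(A;B) = 0 bits.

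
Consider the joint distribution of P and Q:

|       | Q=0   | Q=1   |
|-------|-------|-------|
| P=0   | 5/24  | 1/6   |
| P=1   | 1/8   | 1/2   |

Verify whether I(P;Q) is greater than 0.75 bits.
Marginal P(P) (row sums):
  P(P=0) = 5/24 + 1/6 = 3/8
  P(P=1) = 1/8 + 1/2 = 5/8
Marginal P(Q) (column sums):
  P(Q=0) = 5/24 + 1/8 = 1/3
  P(Q=1) = 1/6 + 1/2 = 2/3

H(P) = -[(3/8)·log₂(3/8) + (5/8)·log₂(5/8)]
  = 0.5306 + 0.4238
  = 0.9544 bits
H(Q) = -[(1/3)·log₂(1/3) + (2/3)·log₂(2/3)]
  = 0.5283 + 0.3900
  = 0.9183 bits
H(P,Q) = -[(5/24)·log₂(5/24) + (1/6)·log₂(1/6) + (1/8)·log₂(1/8) + (1/2)·log₂(1/2)]
  = 0.4715 + 0.4308 + 0.3750 + 0.5000
  = 1.7773 bits

I(P;Q) = H(P) + H(Q) - H(P,Q)
  = 0.9544 + 0.9183 - 1.7773
  = 0.0954 bits

No. I(P;Q) = 0.0954 bits, which is ≤ 0.75 bits.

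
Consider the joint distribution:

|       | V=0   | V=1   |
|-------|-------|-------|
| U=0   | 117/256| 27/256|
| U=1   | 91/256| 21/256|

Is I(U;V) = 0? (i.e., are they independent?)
Marginal P(U) (row sums):
  P(U=0) = 117/256 + 27/256 = 9/16
  P(U=1) = 91/256 + 21/256 = 7/16
Marginal P(V) (column sums):
  P(V=0) = 117/256 + 91/256 = 13/16
  P(V=1) = 27/256 + 21/256 = 3/16

U and V are independent iff P(U=i,V=j) = P(U=i)·P(V=j) for every cell.
  P(U=0)·P(V=0) = 9/16 × 13/16 = 117/256 = P(U=0,V=0) ✓
  P(U=0)·P(V=1) = 9/16 × 3/16 = 27/256 = P(U=0,V=1) ✓
  P(U=1)·P(V=0) = 7/16 × 13/16 = 91/256 = P(U=1,V=0) ✓
  P(U=1)·P(V=1) = 7/16 × 3/16 = 21/256 = P(U=1,V=1) ✓

Yes, U and V are independent: every cell factors, so I(U;V) = 0 bits.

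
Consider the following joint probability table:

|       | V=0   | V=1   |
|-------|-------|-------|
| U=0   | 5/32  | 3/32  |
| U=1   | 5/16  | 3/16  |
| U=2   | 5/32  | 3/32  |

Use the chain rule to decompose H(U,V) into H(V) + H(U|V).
By the chain rule: H(U,V) = H(V) + H(U|V)

Marginal P(V) (column sums):
  P(V=0) = 5/32 + 5/16 + 5/32 = 5/8
  P(V=1) = 3/32 + 3/16 + 3/32 = 3/8
H(V) = -[(5/8)·log₂(5/8) + (3/8)·log₂(3/8)]
  = 0.4238 + 0.5306
  = 0.9544 bits
H(U|V) = -Σ P(U,V)·log₂ P(U|V), where P(U|V) = P(U,V) / P(V)
  (U=0,V=0): P(U|V) = (5/32)/(5/8) = 1/4;  -(5/32)·log₂(1/4) = 0.3125
  (U=0,V=1): P(U|V) = (3/32)/(3/8) = 1/4;  -(3/32)·log₂(1/4) = 0.1875
  (U=1,V=0): P(U|V) = (5/16)/(5/8) = 1/2;  -(5/16)·log₂(1/2) = 0.3125
  (U=1,V=1): P(U|V) = (3/16)/(3/8) = 1/2;  -(3/16)·log₂(1/2) = 0.1875
  (U=2,V=0): P(U|V) = (5/32)/(5/8) = 1/4;  -(5/32)·log₂(1/4) = 0.3125
  (U=2,V=1): P(U|V) = (3/32)/(3/8) = 1/4;  -(3/32)·log₂(1/4) = 0.1875
H(U|V) = 0.3125 + 0.1875 + 0.3125 + 0.1875 + 0.3125 + 0.1875
  = 1.5000 bits

H(U,V) = H(V) + H(U|V) = 0.9544 + 1.5000 = 2.4544 bits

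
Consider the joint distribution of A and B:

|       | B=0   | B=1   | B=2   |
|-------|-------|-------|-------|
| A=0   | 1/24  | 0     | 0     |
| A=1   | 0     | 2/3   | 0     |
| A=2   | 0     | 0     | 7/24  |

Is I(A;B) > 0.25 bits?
Marginal P(A) (row sums):
  P(A=0) = 1/24 + 0 + 0 = 1/24
  P(A=1) = 0 + 2/3 + 0 = 2/3
  P(A=2) = 0 + 0 + 7/24 = 7/24
Marginal P(B) (column sums):
  P(B=0) = 1/24 + 0 + 0 = 1/24
  P(B=1) = 0 + 2/3 + 0 = 2/3
  P(B=2) = 0 + 0 + 7/24 = 7/24

H(A) = -[(1/24)·log₂(1/24) + (2/3)·log₂(2/3) + (7/24)·log₂(7/24)]
  = 0.1910 + 0.3900 + 0.5185
  = 1.0995 bits
H(B) = -[(1/24)·log₂(1/24) + (2/3)·log₂(2/3) + (7/24)·log₂(7/24)]
  = 0.1910 + 0.3900 + 0.5185
  = 1.0995 bits
H(A,B) = -[(1/24)·log₂(1/24) + (2/3)·log₂(2/3) + (7/24)·log₂(7/24)]
  = 0.1910 + 0.3900 + 0.5185
  = 1.0995 bits

I(A;B) = H(A) + H(B) - H(A,B)
  = 1.0995 + 1.0995 - 1.0995
  = 1.0995 bits

Yes. I(A;B) = 1.0995 bits, which is > 0.25 bits.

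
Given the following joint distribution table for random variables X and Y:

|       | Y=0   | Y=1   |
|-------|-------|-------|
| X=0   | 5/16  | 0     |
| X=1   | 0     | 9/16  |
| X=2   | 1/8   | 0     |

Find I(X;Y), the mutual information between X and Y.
Marginal P(X) (row sums):
  P(X=0) = 5/16 + 0 = 5/16
  P(X=1) = 0 + 9/16 = 9/16
  P(X=2) = 1/8 + 0 = 1/8
Marginal P(Y) (column sums):
  P(Y=0) = 5/16 + 0 + 1/8 = 7/16
  P(Y=1) = 0 + 9/16 + 0 = 9/16

H(X) = -[(5/16)·log₂(5/16) + (9/16)·log₂(9/16) + (1/8)·log₂(1/8)]
  = 0.5244 + 0.4669 + 0.3750
  = 1.3663 bits
H(Y) = -[(7/16)·log₂(7/16) + (9/16)·log₂(9/16)]
  = 0.5218 + 0.4669
  = 0.9887 bits
H(X,Y) = -[(5/16)·log₂(5/16) + (9/16)·log₂(9/16) + (1/8)·log₂(1/8)]
  = 0.5244 + 0.4669 + 0.3750
  = 1.3663 bits

I(X;Y) = H(X) + H(Y) - H(X,Y)
  = 1.3663 + 0.9887 - 1.3663
  = 0.9887 bits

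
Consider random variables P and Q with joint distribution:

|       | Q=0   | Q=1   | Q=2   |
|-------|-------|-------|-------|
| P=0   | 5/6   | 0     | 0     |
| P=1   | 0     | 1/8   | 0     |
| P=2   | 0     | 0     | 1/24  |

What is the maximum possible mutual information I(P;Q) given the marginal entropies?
The upper bound on mutual information is I(P;Q) ≤ min(H(P), H(Q)).

Marginal P(P) (row sums):
  P(P=0) = 5/6 + 0 + 0 = 5/6
  P(P=1) = 0 + 1/8 + 0 = 1/8
  P(P=2) = 0 + 0 + 1/24 = 1/24
Marginal P(Q) (column sums):
  P(Q=0) = 5/6 + 0 + 0 = 5/6
  P(Q=1) = 0 + 1/8 + 0 = 1/8
  P(Q=2) = 0 + 0 + 1/24 = 1/24

H(P) = -[(5/6)·log₂(5/6) + (1/8)·log₂(1/8) + (1/24)·log₂(1/24)]
  = 0.2192 + 0.3750 + 0.1910
  = 0.7852 bits
H(Q) = -[(5/6)·log₂(5/6) + (1/8)·log₂(1/8) + (1/24)·log₂(1/24)]
  = 0.2192 + 0.3750 + 0.1910
  = 0.7852 bits

Maximum possible I(P;Q) = min(0.7852, 0.7852) = 0.7852 bits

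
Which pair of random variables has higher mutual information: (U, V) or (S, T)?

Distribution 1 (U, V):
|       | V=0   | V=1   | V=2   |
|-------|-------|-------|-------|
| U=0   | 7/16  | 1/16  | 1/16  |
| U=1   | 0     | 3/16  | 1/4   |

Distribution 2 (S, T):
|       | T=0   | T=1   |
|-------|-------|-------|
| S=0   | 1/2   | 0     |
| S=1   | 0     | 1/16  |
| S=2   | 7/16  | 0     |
Distribution 1 (U, V):
Marginal P(U) (row sums):
  P(U=0) = 7/16 + 1/16 + 1/16 = 9/16
  P(U=1) = 0 + 3/16 + 1/4 = 7/16
Marginal P(V) (column sums):
  P(V=0) = 7/16 + 0 = 7/16
  P(V=1) = 1/16 + 3/16 = 1/4
  P(V=2) = 1/16 + 1/4 = 5/16

H(U) = -[(9/16)·log₂(9/16) + (7/16)·log₂(7/16)]
  = 0.4669 + 0.5218
  = 0.9887 bits
H(V) = -[(7/16)·log₂(7/16) + (1/4)·log₂(1/4) + (5/16)·log₂(5/16)]
  = 0.5218 + 0.5000 + 0.5244
  = 1.5462 bits
H(U,V) = -[(7/16)·log₂(7/16) + (1/16)·log₂(1/16) + (1/16)·log₂(1/16) + (3/16)·log₂(3/16) + (1/4)·log₂(1/4)]
  = 0.5218 + 0.2500 + 0.2500 + 0.4528 + 0.5000
  = 1.9746 bits

I(U;V) = H(U) + H(V) - H(U,V)
  = 0.9887 + 1.5462 - 1.9746
  = 0.5603 bits

Distribution 2 (S, T):
Marginal P(S) (row sums):
  P(S=0) = 1/2 + 0 = 1/2
  P(S=1) = 0 + 1/16 = 1/16
  P(S=2) = 7/16 + 0 = 7/16
Marginal P(T) (column sums):
  P(T=0) = 1/2 + 0 + 7/16 = 15/16
  P(T=1) = 0 + 1/16 + 0 = 1/16

H(S) = -[(1/2)·log₂(1/2) + (1/16)·log₂(1/16) + (7/16)·log₂(7/16)]
  = 0.5000 + 0.2500 + 0.5218
  = 1.2718 bits
H(T) = -[(15/16)·log₂(15/16) + (1/16)·log₂(1/16)]
  = 0.0873 + 0.2500
  = 0.3373 bits
H(S,T) = -[(1/2)·log₂(1/2) + (1/16)·log₂(1/16) + (7/16)·log₂(7/16)]
  = 0.5000 + 0.2500 + 0.5218
  = 1.2718 bits

I(S;T) = H(S) + H(T) - H(S,T)
  = 1.2718 + 0.3373 - 1.2718
  = 0.3373 bits

I(U;V) = 0.5603 bits > I(S;T) = 0.3373 bits, so (U, V) has the higher mutual information (stronger dependence).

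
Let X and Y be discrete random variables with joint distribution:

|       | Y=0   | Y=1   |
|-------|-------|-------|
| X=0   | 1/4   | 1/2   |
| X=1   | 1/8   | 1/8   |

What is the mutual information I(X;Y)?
Marginal P(X) (row sums):
  P(X=0) = 1/4 + 1/2 = 3/4
  P(X=1) = 1/8 + 1/8 = 1/4
Marginal P(Y) (column sums):
  P(Y=0) = 1/4 + 1/8 = 3/8
  P(Y=1) = 1/2 + 1/8 = 5/8

H(X) = -[(3/4)·log₂(3/4) + (1/4)·log₂(1/4)]
  = 0.3113 + 0.5000
  = 0.8113 bits
H(Y) = -[(3/8)·log₂(3/8) + (5/8)·log₂(5/8)]
  = 0.5306 + 0.4238
  = 0.9544 bits
H(X,Y) = -[(1/4)·log₂(1/4) + (1/2)·log₂(1/2) + (1/8)·log₂(1/8) + (1/8)·log₂(1/8)]
  = 0.5000 + 0.5000 + 0.3750 + 0.3750
  = 1.7500 bits

I(X;Y) = H(X) + H(Y) - H(X,Y)
  = 0.8113 + 0.9544 - 1.7500
  = 0.0157 bits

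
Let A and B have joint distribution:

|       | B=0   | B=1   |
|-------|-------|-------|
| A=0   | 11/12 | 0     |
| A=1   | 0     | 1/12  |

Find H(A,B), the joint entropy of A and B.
H(A,B) = -Σ P(A,B) log₂ P(A,B), summed over the non-zero cells:
H(A,B) = -[(11/12)·log₂(11/12) + (1/12)·log₂(1/12)]
  = 0.1151 + 0.2987
  = 0.4138 bits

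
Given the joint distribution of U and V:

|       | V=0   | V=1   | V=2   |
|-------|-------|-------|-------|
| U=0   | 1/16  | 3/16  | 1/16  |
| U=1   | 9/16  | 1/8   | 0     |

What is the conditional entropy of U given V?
Marginal P(V) (column sums):
  P(V=0) = 1/16 + 9/16 = 5/8
  P(V=1) = 3/16 + 1/8 = 5/16
  P(V=2) = 1/16 + 0 = 1/16

H(U|V) = -Σ P(U,V)·log₂ P(U|V), where P(U|V) = P(U,V) / P(V)
  (cells with P(U,V) = 0 contribute 0)
  (U=0,V=0): P(U|V) = (1/16)/(5/8) = 1/10;  -(1/16)·log₂(1/10) = 0.2076
  (U=0,V=1): P(U|V) = (3/16)/(5/16) = 3/5;  -(3/16)·log₂(3/5) = 0.1382
  (U=0,V=2): P(U|V) = (1/16)/(1/16) = 1;  -(1/16)·log₂(1) = 0.0000
  (U=1,V=0): P(U|V) = (9/16)/(5/8) = 9/10;  -(9/16)·log₂(9/10) = 0.0855
  (U=1,V=1): P(U|V) = (1/8)/(5/16) = 2/5;  -(1/8)·log₂(2/5) = 0.1652
H(U|V) = 0.2076 + 0.1382 + 0.0000 + 0.0855 + 0.1652
  = 0.5965 bits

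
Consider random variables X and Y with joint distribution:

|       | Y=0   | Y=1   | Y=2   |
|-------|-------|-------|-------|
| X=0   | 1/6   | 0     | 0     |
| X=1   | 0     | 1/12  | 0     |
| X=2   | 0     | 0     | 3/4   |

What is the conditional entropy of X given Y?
Marginal P(Y) (column sums):
  P(Y=0) = 1/6 + 0 + 0 = 1/6
  P(Y=1) = 0 + 1/12 + 0 = 1/12
  P(Y=2) = 0 + 0 + 3/4 = 3/4

H(X|Y) = -Σ P(X,Y)·log₂ P(X|Y), where P(X|Y) = P(X,Y) / P(Y)
  (cells with P(X,Y) = 0 contribute 0)
  (X=0,Y=0): P(X|Y) = (1/6)/(1/6) = 1;  -(1/6)·log₂(1) = 0.0000
  (X=1,Y=1): P(X|Y) = (1/12)/(1/12) = 1;  -(1/12)·log₂(1) = 0.0000
  (X=2,Y=2): P(X|Y) = (3/4)/(3/4) = 1;  -(3/4)·log₂(1) = 0.0000
H(X|Y) = 0.0000 + 0.0000 + 0.0000
  = 0.0000 bits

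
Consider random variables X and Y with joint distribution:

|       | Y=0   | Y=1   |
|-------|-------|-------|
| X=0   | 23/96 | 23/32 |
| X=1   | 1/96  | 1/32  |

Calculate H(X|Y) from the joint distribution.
Marginal P(Y) (column sums):
  P(Y=0) = 23/96 + 1/96 = 1/4
  P(Y=1) = 23/32 + 1/32 = 3/4

H(X|Y) = -Σ P(X,Y)·log₂ P(X|Y), where P(X|Y) = P(X,Y) / P(Y)
  (X=0,Y=0): P(X|Y) = (23/96)/(1/4) = 23/24;  -(23/96)·log₂(23/24) = 0.0147
  (X=0,Y=1): P(X|Y) = (23/32)/(3/4) = 23/24;  -(23/32)·log₂(23/24) = 0.0441
  (X=1,Y=0): P(X|Y) = (1/96)/(1/4) = 1/24;  -(1/96)·log₂(1/24) = 0.0478
  (X=1,Y=1): P(X|Y) = (1/32)/(3/4) = 1/24;  -(1/32)·log₂(1/24) = 0.1433
H(X|Y) = 0.0147 + 0.0441 + 0.0478 + 0.1433
  = 0.2499 bits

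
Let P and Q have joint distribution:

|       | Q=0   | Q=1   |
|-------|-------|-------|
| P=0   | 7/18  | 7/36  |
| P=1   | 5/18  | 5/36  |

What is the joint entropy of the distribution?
H(P,Q) = -Σ P(P,Q) log₂ P(P,Q), summed over the non-zero cells:
H(P,Q) = -[(7/18)·log₂(7/18) + (7/36)·log₂(7/36) + (5/18)·log₂(5/18) + (5/36)·log₂(5/36)]
  = 0.5299 + 0.4594 + 0.5133 + 0.3956
  = 1.8982 bits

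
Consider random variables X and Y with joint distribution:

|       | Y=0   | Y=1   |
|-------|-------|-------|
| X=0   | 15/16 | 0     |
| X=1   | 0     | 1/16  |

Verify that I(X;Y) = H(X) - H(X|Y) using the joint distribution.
Left side, from I(X;Y) = H(X) + H(Y) - H(X,Y):
Marginal P(X) (row sums):
  P(X=0) = 15/16 + 0 = 15/16
  P(X=1) = 0 + 1/16 = 1/16
Marginal P(Y) (column sums):
  P(Y=0) = 15/16 + 0 = 15/16
  P(Y=1) = 0 + 1/16 = 1/16

H(X) = -[(15/16)·log₂(15/16) + (1/16)·log₂(1/16)]
  = 0.0873 + 0.2500
  = 0.3373 bits
H(Y) = -[(15/16)·log₂(15/16) + (1/16)·log₂(1/16)]
  = 0.0873 + 0.2500
  = 0.3373 bits
H(X,Y) = -[(15/16)·log₂(15/16) + (1/16)·log₂(1/16)]
  = 0.0873 + 0.2500
  = 0.3373 bits

I(X;Y) = H(X) + H(Y) - H(X,Y)
  = 0.3373 + 0.3373 - 0.3373
  = 0.3373 bits

Right side, with H(X|Y) computed directly from the conditional probabilities:
H(X|Y) = -Σ P(X,Y)·log₂ P(X|Y), where P(X|Y) = P(X,Y) / P(Y)
  (cells with P(X,Y) = 0 contribute 0)
  (X=0,Y=0): P(X|Y) = (15/16)/(15/16) = 1;  -(15/16)·log₂(1) = 0.0000
  (X=1,Y=1): P(X|Y) = (1/16)/(1/16) = 1;  -(1/16)·log₂(1) = 0.0000
H(X|Y) = 0.0000 + 0.0000
  = 0.0000 bits
H(X) - H(X|Y) = 0.3373 - 0.0000 = 0.3373 bits

Both sides equal 0.3373 bits, so I(X;Y) = H(X) - H(X|Y) ✓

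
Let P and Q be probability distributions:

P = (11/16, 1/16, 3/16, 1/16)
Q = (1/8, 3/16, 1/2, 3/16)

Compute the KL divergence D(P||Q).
D(P||Q) = Σ P(i) log₂(P(i)/Q(i))
  i=0: (11/16) × log₂((11/16)/(1/8)) = (11/16) × log₂(11/2) = 1.6909
  i=1: (1/16) × log₂((1/16)/(3/16)) = (1/16) × log₂(1/3) = -0.0991
  i=2: (3/16) × log₂((3/16)/(1/2)) = (3/16) × log₂(3/8) = -0.2653
  i=3: (1/16) × log₂((1/16)/(3/16)) = (1/16) × log₂(1/3) = -0.0991
D(P||Q) = 1.6909 - 0.0991 - 0.2653 - 0.0991
  = 1.2274 bits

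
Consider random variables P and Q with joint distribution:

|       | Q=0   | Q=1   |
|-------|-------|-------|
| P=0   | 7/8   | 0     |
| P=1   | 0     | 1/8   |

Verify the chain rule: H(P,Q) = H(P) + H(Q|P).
Left side:
H(P,Q) = -[(7/8)·log₂(7/8) + (1/8)·log₂(1/8)]
  = 0.1686 + 0.3750
  = 0.5436 bits

Right side:
Marginal P(P) (row sums):
  P(P=0) = 7/8 + 0 = 7/8
  P(P=1) = 0 + 1/8 = 1/8
H(P) = -[(7/8)·log₂(7/8) + (1/8)·log₂(1/8)]
  = 0.1686 + 0.3750
  = 0.5436 bits
H(Q|P) = -Σ P(P,Q)·log₂ P(Q|P), where P(Q|P) = P(P,Q) / P(P)
  (cells with P(P,Q) = 0 contribute 0)
  (P=0,Q=0): P(Q|P) = (7/8)/(7/8) = 1;  -(7/8)·log₂(1) = 0.0000
  (P=1,Q=1): P(Q|P) = (1/8)/(1/8) = 1;  -(1/8)·log₂(1) = 0.0000
H(Q|P) = 0.0000 + 0.0000
  = 0.0000 bits
H(P) + H(Q|P) = 0.5436 + 0.0000 = 0.5436 bits

Both sides equal 0.5436 bits, so the chain rule holds ✓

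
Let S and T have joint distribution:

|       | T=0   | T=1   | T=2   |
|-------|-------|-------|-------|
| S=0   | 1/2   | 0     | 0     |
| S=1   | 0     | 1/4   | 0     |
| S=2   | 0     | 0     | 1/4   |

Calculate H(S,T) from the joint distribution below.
H(S,T) = -Σ P(S,T) log₂ P(S,T), summed over the non-zero cells:
H(S,T) = -[(1/2)·log₂(1/2) + (1/4)·log₂(1/4) + (1/4)·log₂(1/4)]
  = 0.5000 + 0.5000 + 0.5000
  = 1.5000 bits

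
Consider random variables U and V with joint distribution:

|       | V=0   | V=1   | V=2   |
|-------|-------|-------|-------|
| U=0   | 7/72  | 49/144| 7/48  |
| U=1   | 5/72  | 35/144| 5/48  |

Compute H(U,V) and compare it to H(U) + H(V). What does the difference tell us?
Marginal P(U) (row sums):
  P(U=0) = 7/72 + 49/144 + 7/48 = 7/12
  P(U=1) = 5/72 + 35/144 + 5/48 = 5/12
Marginal P(V) (column sums):
  P(V=0) = 7/72 + 5/72 = 1/6
  P(V=1) = 49/144 + 35/144 = 7/12
  P(V=2) = 7/48 + 5/48 = 1/4

H(U,V) = -[(7/72)·log₂(7/72) + (49/144)·log₂(49/144) + (7/48)·log₂(7/48) + (5/72)·log₂(5/72) + (35/144)·log₂(35/144) + (5/48)·log₂(5/48)]
  = 0.3269 + 0.5292 + 0.4051 + 0.2672 + 0.4960 + 0.3399
  = 2.3643 bits
H(U) = -[(7/12)·log₂(7/12) + (5/12)·log₂(5/12)]
  = 0.4536 + 0.5263
  = 0.9799 bits
H(V) = -[(1/6)·log₂(1/6) + (7/12)·log₂(7/12) + (1/4)·log₂(1/4)]
  = 0.4308 + 0.4536 + 0.5000
  = 1.3844 bits

H(U) + H(V) = 0.9799 + 1.3844 = 2.3643 bits
Difference: H(U) + H(V) - H(U,V) = 2.3643 - 2.3643 = 0.0000 bits = I(U;V)

The difference is the mutual information; it is 0 here, so U and V are independent (the joint entropy equals the sum of the marginal entropies).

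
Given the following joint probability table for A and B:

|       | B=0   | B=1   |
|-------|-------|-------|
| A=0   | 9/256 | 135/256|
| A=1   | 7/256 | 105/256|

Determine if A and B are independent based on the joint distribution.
Marginal P(A) (row sums):
  P(A=0) = 9/256 + 135/256 = 9/16
  P(A=1) = 7/256 + 105/256 = 7/16
Marginal P(B) (column sums):
  P(B=0) = 9/256 + 7/256 = 1/16
  P(B=1) = 135/256 + 105/256 = 15/16

A and B are independent iff P(A=i,B=j) = P(A=i)·P(B=j) for every cell.
  P(A=0)·P(B=0) = 9/16 × 1/16 = 9/256 = P(A=0,B=0) ✓
  P(A=0)·P(B=1) = 9/16 × 15/16 = 135/256 = P(A=0,B=1) ✓
  P(A=1)·P(B=0) = 7/16 × 1/16 = 7/256 = P(A=1,B=0) ✓
  P(A=1)·P(B=1) = 7/16 × 15/16 = 105/256 = P(A=1,B=1) ✓

Yes, A and B are independent: every cell factors, so I(A;B) = 0 bits.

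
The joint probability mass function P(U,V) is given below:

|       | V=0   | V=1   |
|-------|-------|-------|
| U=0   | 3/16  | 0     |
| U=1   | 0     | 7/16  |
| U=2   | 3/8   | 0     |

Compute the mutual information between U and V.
Marginal P(U) (row sums):
  P(U=0) = 3/16 + 0 = 3/16
  P(U=1) = 0 + 7/16 = 7/16
  P(U=2) = 3/8 + 0 = 3/8
Marginal P(V) (column sums):
  P(V=0) = 3/16 + 0 + 3/8 = 9/16
  P(V=1) = 0 + 7/16 + 0 = 7/16

H(U) = -[(3/16)·log₂(3/16) + (7/16)·log₂(7/16) + (3/8)·log₂(3/8)]
  = 0.4528 + 0.5218 + 0.5306
  = 1.5052 bits
H(V) = -[(9/16)·log₂(9/16) + (7/16)·log₂(7/16)]
  = 0.4669 + 0.5218
  = 0.9887 bits
H(U,V) = -[(3/16)·log₂(3/16) + (7/16)·log₂(7/16) + (3/8)·log₂(3/8)]
  = 0.4528 + 0.5218 + 0.5306
  = 1.5052 bits

I(U;V) = H(U) + H(V) - H(U,V)
  = 1.5052 + 0.9887 - 1.5052
  = 0.9887 bits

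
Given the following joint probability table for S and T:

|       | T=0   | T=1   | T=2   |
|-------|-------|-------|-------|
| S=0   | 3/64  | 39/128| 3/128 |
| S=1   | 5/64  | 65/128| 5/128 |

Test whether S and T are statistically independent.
Marginal P(S) (row sums):
  P(S=0) = 3/64 + 39/128 + 3/128 = 3/8
  P(S=1) = 5/64 + 65/128 + 5/128 = 5/8
Marginal P(T) (column sums):
  P(T=0) = 3/64 + 5/64 = 1/8
  P(T=1) = 39/128 + 65/128 = 13/16
  P(T=2) = 3/128 + 5/128 = 1/16

S and T are independent iff P(S=i,T=j) = P(S=i)·P(T=j) for every cell.
  P(S=0)·P(T=0) = 3/8 × 1/8 = 3/64 = P(S=0,T=0) ✓
  P(S=0)·P(T=1) = 3/8 × 13/16 = 39/128 = P(S=0,T=1) ✓
  P(S=0)·P(T=2) = 3/8 × 1/16 = 3/128 = P(S=0,T=2) ✓
  P(S=1)·P(T=0) = 5/8 × 1/8 = 5/64 = P(S=1,T=0) ✓
  P(S=1)·P(T=1) = 5/8 × 13/16 = 65/128 = P(S=1,T=1) ✓
  P(S=1)·P(T=2) = 5/8 × 1/16 = 5/128 = P(S=1,T=2) ✓

Yes, S and T are independent: every cell factors, so I(S;T) = 0 bits.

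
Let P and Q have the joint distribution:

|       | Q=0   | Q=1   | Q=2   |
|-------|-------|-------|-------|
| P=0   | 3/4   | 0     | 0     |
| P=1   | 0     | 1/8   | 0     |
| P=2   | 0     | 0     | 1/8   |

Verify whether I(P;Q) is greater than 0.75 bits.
Marginal P(P) (row sums):
  P(P=0) = 3/4 + 0 + 0 = 3/4
  P(P=1) = 0 + 1/8 + 0 = 1/8
  P(P=2) = 0 + 0 + 1/8 = 1/8
Marginal P(Q) (column sums):
  P(Q=0) = 3/4 + 0 + 0 = 3/4
  P(Q=1) = 0 + 1/8 + 0 = 1/8
  P(Q=2) = 0 + 0 + 1/8 = 1/8

H(P) = -[(3/4)·log₂(3/4) + (1/8)·log₂(1/8) + (1/8)·log₂(1/8)]
  = 0.3113 + 0.3750 + 0.3750
  = 1.0613 bits
H(Q) = -[(3/4)·log₂(3/4) + (1/8)·log₂(1/8) + (1/8)·log₂(1/8)]
  = 0.3113 + 0.3750 + 0.3750
  = 1.0613 bits
H(P,Q) = -[(3/4)·log₂(3/4) + (1/8)·log₂(1/8) + (1/8)·log₂(1/8)]
  = 0.3113 + 0.3750 + 0.3750
  = 1.0613 bits

I(P;Q) = H(P) + H(Q) - H(P,Q)
  = 1.0613 + 1.0613 - 1.0613
  = 1.0613 bits

Yes. I(P;Q) = 1.0613 bits, which is > 0.75 bits.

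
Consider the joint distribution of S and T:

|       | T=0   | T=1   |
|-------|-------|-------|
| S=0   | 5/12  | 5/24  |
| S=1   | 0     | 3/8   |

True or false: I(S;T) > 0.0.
Marginal P(S) (row sums):
  P(S=0) = 5/12 + 5/24 = 5/8
  P(S=1) = 0 + 3/8 = 3/8
Marginal P(T) (column sums):
  P(T=0) = 5/12 + 0 = 5/12
  P(T=1) = 5/24 + 3/8 = 7/12

H(S) = -[(5/8)·log₂(5/8) + (3/8)·log₂(3/8)]
  = 0.4238 + 0.5306
  = 0.9544 bits
H(T) = -[(5/12)·log₂(5/12) + (7/12)·log₂(7/12)]
  = 0.5263 + 0.4536
  = 0.9799 bits
H(S,T) = -[(5/12)·log₂(5/12) + (5/24)·log₂(5/24) + (3/8)·log₂(3/8)]
  = 0.5263 + 0.4715 + 0.5306
  = 1.5284 bits

I(S;T) = H(S) + H(T) - H(S,T)
  = 0.9544 + 0.9799 - 1.5284
  = 0.4059 bits

True. I(S;T) = 0.4059 bits, which is > 0.0 bits.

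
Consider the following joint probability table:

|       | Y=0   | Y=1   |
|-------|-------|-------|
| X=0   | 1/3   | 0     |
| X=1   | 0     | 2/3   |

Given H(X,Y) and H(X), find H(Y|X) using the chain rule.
From the chain rule: H(X,Y) = H(X) + H(Y|X)
Therefore: H(Y|X) = H(X,Y) - H(X)

H(X,Y) = -[(1/3)·log₂(1/3) + (2/3)·log₂(2/3)]
  = 0.5283 + 0.3900
  = 0.9183 bits
Marginal P(X) (row sums):
  P(X=0) = 1/3 + 0 = 1/3
  P(X=1) = 0 + 2/3 = 2/3
H(X) = -[(1/3)·log₂(1/3) + (2/3)·log₂(2/3)]
  = 0.5283 + 0.3900
  = 0.9183 bits

H(Y|X) = 0.9183 - 0.9183 = 0.0000 bits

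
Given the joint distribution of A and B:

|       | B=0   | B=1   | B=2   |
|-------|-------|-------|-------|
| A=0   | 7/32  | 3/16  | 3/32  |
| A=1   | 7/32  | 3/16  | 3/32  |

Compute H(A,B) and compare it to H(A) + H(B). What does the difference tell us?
Marginal P(A) (row sums):
  P(A=0) = 7/32 + 3/16 + 3/32 = 1/2
  P(A=1) = 7/32 + 3/16 + 3/32 = 1/2
Marginal P(B) (column sums):
  P(B=0) = 7/32 + 7/32 = 7/16
  P(B=1) = 3/16 + 3/16 = 3/8
  P(B=2) = 3/32 + 3/32 = 3/16

H(A,B) = -[(7/32)·log₂(7/32) + (3/16)·log₂(3/16) + (3/32)·log₂(3/32) + (7/32)·log₂(7/32) + (3/16)·log₂(3/16) + (3/32)·log₂(3/32)]
  = 0.4796 + 0.4528 + 0.3202 + 0.4796 + 0.4528 + 0.3202
  = 2.5052 bits
H(A) = -[(1/2)·log₂(1/2) + (1/2)·log₂(1/2)]
  = 0.5000 + 0.5000
  = 1.0000 bits
H(B) = -[(7/16)·log₂(7/16) + (3/8)·log₂(3/8) + (3/16)·log₂(3/16)]
  = 0.5218 + 0.5306 + 0.4528
  = 1.5052 bits

H(A) + H(B) = 1.0000 + 1.5052 = 2.5052 bits
Difference: H(A) + H(B) - H(A,B) = 2.5052 - 2.5052 = 0.0000 bits = I(A;B)

The difference is the mutual information; it is 0 here, so A and B are independent (the joint entropy equals the sum of the marginal entropies).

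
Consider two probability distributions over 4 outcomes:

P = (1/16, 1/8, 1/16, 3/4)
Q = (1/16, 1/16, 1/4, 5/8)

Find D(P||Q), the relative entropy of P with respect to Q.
D(P||Q) = Σ P(i) log₂(P(i)/Q(i))
  i=0: (1/16) × log₂((1/16)/(1/16)) = (1/16) × log₂(1) = 0.0000
  i=1: (1/8) × log₂((1/8)/(1/16)) = (1/8) × log₂(2) = 0.1250
  i=2: (1/16) × log₂((1/16)/(1/4)) = (1/16) × log₂(1/4) = -0.1250
  i=3: (3/4) × log₂((3/4)/(5/8)) = (3/4) × log₂(6/5) = 0.1973
D(P||Q) = 0.0000 + 0.1250 - 0.1250 + 0.1973
  = 0.1973 bits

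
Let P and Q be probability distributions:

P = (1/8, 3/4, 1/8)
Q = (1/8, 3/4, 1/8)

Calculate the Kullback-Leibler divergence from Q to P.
D(P||Q) = Σ P(i) log₂(P(i)/Q(i))
  i=0: (1/8) × log₂((1/8)/(1/8)) = (1/8) × log₂(1) = 0.0000
  i=1: (3/4) × log₂((3/4)/(3/4)) = (3/4) × log₂(1) = 0.0000
  i=2: (1/8) × log₂((1/8)/(1/8)) = (1/8) × log₂(1) = 0.0000
D(P||Q) = 0.0000 + 0.0000 + 0.0000
  = 0.0000 bits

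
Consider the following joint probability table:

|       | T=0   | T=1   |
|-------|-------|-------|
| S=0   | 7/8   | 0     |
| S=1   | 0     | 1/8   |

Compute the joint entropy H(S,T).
H(S,T) = -Σ P(S,T) log₂ P(S,T), summed over the non-zero cells:
H(S,T) = -[(7/8)·log₂(7/8) + (1/8)·log₂(1/8)]
  = 0.1686 + 0.3750
  = 0.5436 bits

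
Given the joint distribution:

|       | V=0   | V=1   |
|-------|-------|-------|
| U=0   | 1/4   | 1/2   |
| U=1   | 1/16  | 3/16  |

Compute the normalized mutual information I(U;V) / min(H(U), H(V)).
Marginal P(U) (row sums):
  P(U=0) = 1/4 + 1/2 = 3/4
  P(U=1) = 1/16 + 3/16 = 1/4
Marginal P(V) (column sums):
  P(V=0) = 1/4 + 1/16 = 5/16
  P(V=1) = 1/2 + 3/16 = 11/16

H(U) = -[(3/4)·log₂(3/4) + (1/4)·log₂(1/4)]
  = 0.3113 + 0.5000
  = 0.8113 bits
H(V) = -[(5/16)·log₂(5/16) + (11/16)·log₂(11/16)]
  = 0.5244 + 0.3716
  = 0.8960 bits
H(U,V) = -[(1/4)·log₂(1/4) + (1/2)·log₂(1/2) + (1/16)·log₂(1/16) + (3/16)·log₂(3/16)]
  = 0.5000 + 0.5000 + 0.2500 + 0.4528
  = 1.7028 bits

I(U;V) = H(U) + H(V) - H(U,V)
  = 0.8113 + 0.8960 - 1.7028
  = 0.0045 bits

min(H(U), H(V)) = min(0.8113, 0.8960) = 0.8113 bits
Normalized MI = 0.0045 / 0.8113 = 0.0055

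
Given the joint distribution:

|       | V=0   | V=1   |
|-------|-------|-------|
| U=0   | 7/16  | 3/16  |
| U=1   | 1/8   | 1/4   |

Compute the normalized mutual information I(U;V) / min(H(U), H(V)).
Marginal P(U) (row sums):
  P(U=0) = 7/16 + 3/16 = 5/8
  P(U=1) = 1/8 + 1/4 = 3/8
Marginal P(V) (column sums):
  P(V=0) = 7/16 + 1/8 = 9/16
  P(V=1) = 3/16 + 1/4 = 7/16

H(U) = -[(5/8)·log₂(5/8) + (3/8)·log₂(3/8)]
  = 0.4238 + 0.5306
  = 0.9544 bits
H(V) = -[(9/16)·log₂(9/16) + (7/16)·log₂(7/16)]
  = 0.4669 + 0.5218
  = 0.9887 bits
H(U,V) = -[(7/16)·log₂(7/16) + (3/16)·log₂(3/16) + (1/8)·log₂(1/8) + (1/4)·log₂(1/4)]
  = 0.5218 + 0.4528 + 0.3750 + 0.5000
  = 1.8496 bits

I(U;V) = H(U) + H(V) - H(U,V)
  = 0.9544 + 0.9887 - 1.8496
  = 0.0935 bits

min(H(U), H(V)) = min(0.9544, 0.9887) = 0.9544 bits
Normalized MI = 0.0935 / 0.9544 = 0.0980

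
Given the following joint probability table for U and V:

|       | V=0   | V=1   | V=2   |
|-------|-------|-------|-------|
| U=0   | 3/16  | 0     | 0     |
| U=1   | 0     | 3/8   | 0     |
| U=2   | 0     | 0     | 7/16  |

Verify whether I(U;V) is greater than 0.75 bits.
Marginal P(U) (row sums):
  P(U=0) = 3/16 + 0 + 0 = 3/16
  P(U=1) = 0 + 3/8 + 0 = 3/8
  P(U=2) = 0 + 0 + 7/16 = 7/16
Marginal P(V) (column sums):
  P(V=0) = 3/16 + 0 + 0 = 3/16
  P(V=1) = 0 + 3/8 + 0 = 3/8
  P(V=2) = 0 + 0 + 7/16 = 7/16

H(U) = -[(3/16)·log₂(3/16) + (3/8)·log₂(3/8) + (7/16)·log₂(7/16)]
  = 0.4528 + 0.5306 + 0.5218
  = 1.5052 bits
H(V) = -[(3/16)·log₂(3/16) + (3/8)·log₂(3/8) + (7/16)·log₂(7/16)]
  = 0.4528 + 0.5306 + 0.5218
  = 1.5052 bits
H(U,V) = -[(3/16)·log₂(3/16) + (3/8)·log₂(3/8) + (7/16)·log₂(7/16)]
  = 0.4528 + 0.5306 + 0.5218
  = 1.5052 bits

I(U;V) = H(U) + H(V) - H(U,V)
  = 1.5052 + 1.5052 - 1.5052
  = 1.5052 bits

Yes. I(U;V) = 1.5052 bits, which is > 0.75 bits.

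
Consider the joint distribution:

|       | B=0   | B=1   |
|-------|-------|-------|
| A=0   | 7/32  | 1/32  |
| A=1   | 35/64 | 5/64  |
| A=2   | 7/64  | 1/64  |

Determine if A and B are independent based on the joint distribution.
Marginal P(A) (row sums):
  P(A=0) = 7/32 + 1/32 = 1/4
  P(A=1) = 35/64 + 5/64 = 5/8
  P(A=2) = 7/64 + 1/64 = 1/8
Marginal P(B) (column sums):
  P(B=0) = 7/32 + 35/64 + 7/64 = 7/8
  P(B=1) = 1/32 + 5/64 + 1/64 = 1/8

A and B are independent iff P(A=i,B=j) = P(A=i)·P(B=j) for every cell.
  P(A=0)·P(B=0) = 1/4 × 7/8 = 7/32 = P(A=0,B=0) ✓
  P(A=0)·P(B=1) = 1/4 × 1/8 = 1/32 = P(A=0,B=1) ✓
  P(A=1)·P(B=0) = 5/8 × 7/8 = 35/64 = P(A=1,B=0) ✓
  P(A=1)·P(B=1) = 5/8 × 1/8 = 5/64 = P(A=1,B=1) ✓
  P(A=2)·P(B=0) = 1/8 × 7/8 = 7/64 = P(A=2,B=0) ✓
  P(A=2)·P(B=1) = 1/8 × 1/8 = 1/64 = P(A=2,B=1) ✓

Yes, A and B are independent: every cell factors, so I(A;B) = 0 bits.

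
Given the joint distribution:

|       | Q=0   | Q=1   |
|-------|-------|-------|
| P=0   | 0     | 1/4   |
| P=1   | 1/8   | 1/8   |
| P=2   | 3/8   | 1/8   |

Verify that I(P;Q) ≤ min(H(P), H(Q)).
Marginal P(P) (row sums):
  P(P=0) = 0 + 1/4 = 1/4
  P(P=1) = 1/8 + 1/8 = 1/4
  P(P=2) = 3/8 + 1/8 = 1/2
Marginal P(Q) (column sums):
  P(Q=0) = 0 + 1/8 + 3/8 = 1/2
  P(Q=1) = 1/4 + 1/8 + 1/8 = 1/2

H(P) = -[(1/4)·log₂(1/4) + (1/4)·log₂(1/4) + (1/2)·log₂(1/2)]
  = 0.5000 + 0.5000 + 0.5000
  = 1.5000 bits
H(Q) = -[(1/2)·log₂(1/2) + (1/2)·log₂(1/2)]
  = 0.5000 + 0.5000
  = 1.0000 bits
H(P,Q) = -[(1/4)·log₂(1/4) + (1/8)·log₂(1/8) + (1/8)·log₂(1/8) + (3/8)·log₂(3/8) + (1/8)·log₂(1/8)]
  = 0.5000 + 0.3750 + 0.3750 + 0.5306 + 0.3750
  = 2.1556 bits

I(P;Q) = H(P) + H(Q) - H(P,Q)
  = 1.5000 + 1.0000 - 2.1556
  = 0.3444 bits

min(H(P), H(Q)) = min(1.5000, 1.0000) = 1.0000 bits
Since 0.3444 ≤ 1.0000, the bound is satisfied ✓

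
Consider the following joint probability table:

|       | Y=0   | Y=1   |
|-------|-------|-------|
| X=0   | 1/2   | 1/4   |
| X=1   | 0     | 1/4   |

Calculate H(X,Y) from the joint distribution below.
H(X,Y) = -Σ P(X,Y) log₂ P(X,Y), summed over the non-zero cells:
H(X,Y) = -[(1/2)·log₂(1/2) + (1/4)·log₂(1/4) + (1/4)·log₂(1/4)]
  = 0.5000 + 0.5000 + 0.5000
  = 1.5000 bits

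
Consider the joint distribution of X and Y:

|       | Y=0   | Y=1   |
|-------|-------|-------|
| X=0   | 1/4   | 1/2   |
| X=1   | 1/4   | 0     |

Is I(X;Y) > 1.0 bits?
Marginal P(X) (row sums):
  P(X=0) = 1/4 + 1/2 = 3/4
  P(X=1) = 1/4 + 0 = 1/4
Marginal P(Y) (column sums):
  P(Y=0) = 1/4 + 1/4 = 1/2
  P(Y=1) = 1/2 + 0 = 1/2

H(X) = -[(3/4)·log₂(3/4) + (1/4)·log₂(1/4)]
  = 0.3113 + 0.5000
  = 0.8113 bits
H(Y) = -[(1/2)·log₂(1/2) + (1/2)·log₂(1/2)]
  = 0.5000 + 0.5000
  = 1.0000 bits
H(X,Y) = -[(1/4)·log₂(1/4) + (1/2)·log₂(1/2) + (1/4)·log₂(1/4)]
  = 0.5000 + 0.5000 + 0.5000
  = 1.5000 bits

I(X;Y) = H(X) + H(Y) - H(X,Y)
  = 0.8113 + 1.0000 - 1.5000
  = 0.3113 bits

No. I(X;Y) = 0.3113 bits, which is ≤ 1.0 bits.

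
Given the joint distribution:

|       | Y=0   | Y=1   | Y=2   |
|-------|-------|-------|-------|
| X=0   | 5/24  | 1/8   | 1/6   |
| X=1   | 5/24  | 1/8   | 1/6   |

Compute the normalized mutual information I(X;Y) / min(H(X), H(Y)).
Marginal P(X) (row sums):
  P(X=0) = 5/24 + 1/8 + 1/6 = 1/2
  P(X=1) = 5/24 + 1/8 + 1/6 = 1/2
Marginal P(Y) (column sums):
  P(Y=0) = 5/24 + 5/24 = 5/12
  P(Y=1) = 1/8 + 1/8 = 1/4
  P(Y=2) = 1/6 + 1/6 = 1/3

H(X) = -[(1/2)·log₂(1/2) + (1/2)·log₂(1/2)]
  = 0.5000 + 0.5000
  = 1.0000 bits
H(Y) = -[(5/12)·log₂(5/12) + (1/4)·log₂(1/4) + (1/3)·log₂(1/3)]
  = 0.5263 + 0.5000 + 0.5283
  = 1.5546 bits
H(X,Y) = -[(5/24)·log₂(5/24) + (1/8)·log₂(1/8) + (1/6)·log₂(1/6) + (5/24)·log₂(5/24) + (1/8)·log₂(1/8) + (1/6)·log₂(1/6)]
  = 0.4715 + 0.3750 + 0.4308 + 0.4715 + 0.3750 + 0.4308
  = 2.5546 bits

I(X;Y) = H(X) + H(Y) - H(X,Y)
  = 1.0000 + 1.5546 - 2.5546
  = 0.0000 bits

min(H(X), H(Y)) = min(1.0000, 1.5546) = 1.0000 bits
Normalized MI = 0.0000 / 1.0000 = 0.0000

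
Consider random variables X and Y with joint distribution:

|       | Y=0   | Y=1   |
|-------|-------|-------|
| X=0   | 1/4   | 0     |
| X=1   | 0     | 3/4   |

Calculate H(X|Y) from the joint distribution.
Marginal P(Y) (column sums):
  P(Y=0) = 1/4 + 0 = 1/4
  P(Y=1) = 0 + 3/4 = 3/4

H(X|Y) = -Σ P(X,Y)·log₂ P(X|Y), where P(X|Y) = P(X,Y) / P(Y)
  (cells with P(X,Y) = 0 contribute 0)
  (X=0,Y=0): P(X|Y) = (1/4)/(1/4) = 1;  -(1/4)·log₂(1) = 0.0000
  (X=1,Y=1): P(X|Y) = (3/4)/(3/4) = 1;  -(3/4)·log₂(1) = 0.0000
H(X|Y) = 0.0000 + 0.0000
  = 0.0000 bits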